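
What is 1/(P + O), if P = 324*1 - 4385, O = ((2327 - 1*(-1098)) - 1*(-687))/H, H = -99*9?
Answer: -891/3622463 ≈ -0.00024597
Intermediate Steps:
H = -891
O = -4112/891 (O = ((2327 - 1*(-1098)) - 1*(-687))/(-891) = ((2327 + 1098) + 687)*(-1/891) = (3425 + 687)*(-1/891) = 4112*(-1/891) = -4112/891 ≈ -4.6150)
P = -4061 (P = 324 - 4385 = -4061)
1/(P + O) = 1/(-4061 - 4112/891) = 1/(-3622463/891) = -891/3622463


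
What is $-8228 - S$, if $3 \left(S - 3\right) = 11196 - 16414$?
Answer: $- \frac{19475}{3} \approx -6491.7$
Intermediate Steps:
$S = - \frac{5209}{3}$ ($S = 3 + \frac{11196 - 16414}{3} = 3 + \frac{1}{3} \left(-5218\right) = 3 - \frac{5218}{3} = - \frac{5209}{3} \approx -1736.3$)
$-8228 - S = -8228 - - \frac{5209}{3} = -8228 + \frac{5209}{3} = - \frac{19475}{3}$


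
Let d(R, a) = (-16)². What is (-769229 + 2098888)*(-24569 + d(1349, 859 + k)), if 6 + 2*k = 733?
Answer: -32327999267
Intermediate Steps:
k = 727/2 (k = -3 + (½)*733 = -3 + 733/2 = 727/2 ≈ 363.50)
d(R, a) = 256
(-769229 + 2098888)*(-24569 + d(1349, 859 + k)) = (-769229 + 2098888)*(-24569 + 256) = 1329659*(-24313) = -32327999267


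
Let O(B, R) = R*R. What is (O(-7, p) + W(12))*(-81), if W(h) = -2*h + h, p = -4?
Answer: -324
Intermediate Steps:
W(h) = -h
O(B, R) = R²
(O(-7, p) + W(12))*(-81) = ((-4)² - 1*12)*(-81) = (16 - 12)*(-81) = 4*(-81) = -324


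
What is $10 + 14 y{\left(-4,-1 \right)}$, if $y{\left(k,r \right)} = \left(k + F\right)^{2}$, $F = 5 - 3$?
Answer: $66$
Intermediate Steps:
$F = 2$
$y{\left(k,r \right)} = \left(2 + k\right)^{2}$ ($y{\left(k,r \right)} = \left(k + 2\right)^{2} = \left(2 + k\right)^{2}$)
$10 + 14 y{\left(-4,-1 \right)} = 10 + 14 \left(2 - 4\right)^{2} = 10 + 14 \left(-2\right)^{2} = 10 + 14 \cdot 4 = 10 + 56 = 66$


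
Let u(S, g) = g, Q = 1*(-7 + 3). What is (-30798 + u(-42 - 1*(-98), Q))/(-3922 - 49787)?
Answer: 30802/53709 ≈ 0.57350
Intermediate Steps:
Q = -4 (Q = 1*(-4) = -4)
(-30798 + u(-42 - 1*(-98), Q))/(-3922 - 49787) = (-30798 - 4)/(-3922 - 49787) = -30802/(-53709) = -30802*(-1/53709) = 30802/53709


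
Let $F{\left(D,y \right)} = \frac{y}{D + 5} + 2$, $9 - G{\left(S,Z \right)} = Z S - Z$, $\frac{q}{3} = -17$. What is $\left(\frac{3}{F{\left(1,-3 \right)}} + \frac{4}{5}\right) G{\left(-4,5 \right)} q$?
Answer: $- \frac{24276}{5} \approx -4855.2$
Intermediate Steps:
$q = -51$ ($q = 3 \left(-17\right) = -51$)
$G{\left(S,Z \right)} = 9 + Z - S Z$ ($G{\left(S,Z \right)} = 9 - \left(Z S - Z\right) = 9 - \left(S Z - Z\right) = 9 - \left(- Z + S Z\right) = 9 + Z - S Z$)
$F{\left(D,y \right)} = 2 + \frac{y}{5 + D}$ ($F{\left(D,y \right)} = \frac{y}{5 + D} + 2 = 2 + \frac{y}{5 + D}$)
$\left(\frac{3}{F{\left(1,-3 \right)}} + \frac{4}{5}\right) G{\left(-4,5 \right)} q = \left(\frac{3}{\frac{1}{5 + 1} \left(10 - 3 + 2 \cdot 1\right)} + \frac{4}{5}\right) \left(9 + 5 - \left(-4\right) 5\right) \left(-51\right) = \left(\frac{3}{\frac{1}{6} \left(10 - 3 + 2\right)} + 4 \cdot \frac{1}{5}\right) \left(9 + 5 + 20\right) \left(-51\right) = \left(\frac{3}{\frac{1}{6} \cdot 9} + \frac{4}{5}\right) 34 \left(-51\right) = \left(\frac{3}{\frac{3}{2}} + \frac{4}{5}\right) 34 \left(-51\right) = \left(3 \cdot \frac{2}{3} + \frac{4}{5}\right) 34 \left(-51\right) = \left(2 + \frac{4}{5}\right) 34 \left(-51\right) = \frac{14}{5} \cdot 34 \left(-51\right) = \frac{476}{5} \left(-51\right) = - \frac{24276}{5}$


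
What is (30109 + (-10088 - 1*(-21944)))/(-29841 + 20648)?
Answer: -41965/9193 ≈ -4.5649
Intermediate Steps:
(30109 + (-10088 - 1*(-21944)))/(-29841 + 20648) = (30109 + (-10088 + 21944))/(-9193) = (30109 + 11856)*(-1/9193) = 41965*(-1/9193) = -41965/9193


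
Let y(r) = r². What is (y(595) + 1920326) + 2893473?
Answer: 5167824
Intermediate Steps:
(y(595) + 1920326) + 2893473 = (595² + 1920326) + 2893473 = (354025 + 1920326) + 2893473 = 2274351 + 2893473 = 5167824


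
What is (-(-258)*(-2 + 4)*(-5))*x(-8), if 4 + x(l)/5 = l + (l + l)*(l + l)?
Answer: -3147600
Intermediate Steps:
x(l) = -20 + 5*l + 20*l² (x(l) = -20 + 5*(l + (l + l)*(l + l)) = -20 + 5*(l + (2*l)*(2*l)) = -20 + 5*(l + 4*l²) = -20 + (5*l + 20*l²) = -20 + 5*l + 20*l²)
(-(-258)*(-2 + 4)*(-5))*x(-8) = (-(-258)*(-2 + 4)*(-5))*(-20 + 5*(-8) + 20*(-8)²) = (-(-258)*2*(-5))*(-20 - 40 + 20*64) = (-(-258)*(-10))*(-20 - 40 + 1280) = -129*20*1220 = -2580*1220 = -3147600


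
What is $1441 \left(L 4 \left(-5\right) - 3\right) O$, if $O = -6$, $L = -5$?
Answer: $-838662$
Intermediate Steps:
$1441 \left(L 4 \left(-5\right) - 3\right) O = 1441 \left(\left(-5\right) 4 \left(-5\right) - 3\right) \left(-6\right) = 1441 \left(\left(-20\right) \left(-5\right) - 3\right) \left(-6\right) = 1441 \left(100 - 3\right) \left(-6\right) = 1441 \cdot 97 \left(-6\right) = 1441 \left(-582\right) = -838662$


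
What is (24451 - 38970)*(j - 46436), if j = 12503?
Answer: 492673227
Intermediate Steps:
(24451 - 38970)*(j - 46436) = (24451 - 38970)*(12503 - 46436) = -14519*(-33933) = 492673227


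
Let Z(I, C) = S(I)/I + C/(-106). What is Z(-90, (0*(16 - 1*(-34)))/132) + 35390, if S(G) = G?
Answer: 35391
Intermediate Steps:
Z(I, C) = 1 - C/106 (Z(I, C) = I/I + C/(-106) = 1 + C*(-1/106) = 1 - C/106)
Z(-90, (0*(16 - 1*(-34)))/132) + 35390 = (1 - 0*(16 - 1*(-34))/(106*132)) + 35390 = (1 - 0*(16 + 34)/(106*132)) + 35390 = (1 - 0*50/(106*132)) + 35390 = (1 - 0/132) + 35390 = (1 - 1/106*0) + 35390 = (1 + 0) + 35390 = 1 + 35390 = 35391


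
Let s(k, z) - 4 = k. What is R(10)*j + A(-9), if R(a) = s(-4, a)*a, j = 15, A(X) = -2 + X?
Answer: -11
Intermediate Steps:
s(k, z) = 4 + k
R(a) = 0 (R(a) = (4 - 4)*a = 0*a = 0)
R(10)*j + A(-9) = 0*15 + (-2 - 9) = 0 - 11 = -11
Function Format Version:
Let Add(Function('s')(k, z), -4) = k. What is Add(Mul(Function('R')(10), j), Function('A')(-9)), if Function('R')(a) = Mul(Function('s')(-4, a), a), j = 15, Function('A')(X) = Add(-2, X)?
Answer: -11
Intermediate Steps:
Function('s')(k, z) = Add(4, k)
Function('R')(a) = 0 (Function('R')(a) = Mul(Add(4, -4), a) = Mul(0, a) = 0)
Add(Mul(Function('R')(10), j), Function('A')(-9)) = Add(Mul(0, 15), Add(-2, -9)) = Add(0, -11) = -11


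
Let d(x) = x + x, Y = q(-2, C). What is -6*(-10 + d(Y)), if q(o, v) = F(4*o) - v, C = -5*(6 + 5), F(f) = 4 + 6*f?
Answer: -72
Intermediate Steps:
C = -55 (C = -5*11 = -55)
q(o, v) = 4 - v + 24*o (q(o, v) = (4 + 6*(4*o)) - v = (4 + 24*o) - v = 4 - v + 24*o)
Y = 11 (Y = 4 - 1*(-55) + 24*(-2) = 4 + 55 - 48 = 11)
d(x) = 2*x
-6*(-10 + d(Y)) = -6*(-10 + 2*11) = -6*(-10 + 22) = -6*12 = -72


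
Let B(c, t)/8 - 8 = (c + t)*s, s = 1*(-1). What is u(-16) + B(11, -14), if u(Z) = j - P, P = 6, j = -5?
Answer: 77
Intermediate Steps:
s = -1
u(Z) = -11 (u(Z) = -5 - 1*6 = -5 - 6 = -11)
B(c, t) = 64 - 8*c - 8*t (B(c, t) = 64 + 8*((c + t)*(-1)) = 64 + 8*(-c - t) = 64 + (-8*c - 8*t) = 64 - 8*c - 8*t)
u(-16) + B(11, -14) = -11 + (64 - 8*11 - 8*(-14)) = -11 + (64 - 88 + 112) = -11 + 88 = 77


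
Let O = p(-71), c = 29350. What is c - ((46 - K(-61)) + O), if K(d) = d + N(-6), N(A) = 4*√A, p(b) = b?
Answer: 29314 + 4*I*√6 ≈ 29314.0 + 9.798*I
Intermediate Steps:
K(d) = d + 4*I*√6 (K(d) = d + 4*√(-6) = d + 4*(I*√6) = d + 4*I*√6)
O = -71
c - ((46 - K(-61)) + O) = 29350 - ((46 - (-61 + 4*I*√6)) - 71) = 29350 - ((46 + (61 - 4*I*√6)) - 71) = 29350 - ((107 - 4*I*√6) - 71) = 29350 - (36 - 4*I*√6) = 29350 + (-36 + 4*I*√6) = 29314 + 4*I*√6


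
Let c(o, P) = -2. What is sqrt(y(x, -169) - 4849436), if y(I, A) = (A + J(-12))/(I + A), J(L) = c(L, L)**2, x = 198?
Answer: I*sqrt(4078380461)/29 ≈ 2202.1*I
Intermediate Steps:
J(L) = 4 (J(L) = (-2)**2 = 4)
y(I, A) = (4 + A)/(A + I) (y(I, A) = (A + 4)/(I + A) = (4 + A)/(A + I))
sqrt(y(x, -169) - 4849436) = sqrt((4 - 169)/(-169 + 198) - 4849436) = sqrt(-165/29 - 4849436) = sqrt(-140633809/29) = I*sqrt(4078380461)/29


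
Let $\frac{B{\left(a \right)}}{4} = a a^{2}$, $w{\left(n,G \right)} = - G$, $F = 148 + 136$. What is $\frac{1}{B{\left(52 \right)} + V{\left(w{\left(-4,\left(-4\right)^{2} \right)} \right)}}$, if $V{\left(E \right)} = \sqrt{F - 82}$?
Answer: $\frac{281216}{158164877211} - \frac{\sqrt{202}}{316329754422} \approx 1.7779 \cdot 10^{-6}$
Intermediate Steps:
$F = 284$
$V{\left(E \right)} = \sqrt{202}$ ($V{\left(E \right)} = \sqrt{284 - 82} = \sqrt{202}$)
$B{\left(a \right)} = 4 a^{3}$ ($B{\left(a \right)} = 4 a a^{2} = 4 a^{3}$)
$\frac{1}{B{\left(52 \right)} + V{\left(w{\left(-4,\left(-4\right)^{2} \right)} \right)}} = \frac{1}{4 \cdot 52^{3} + \sqrt{202}} = \frac{1}{4 \cdot 140608 + \sqrt{202}} = \frac{1}{562432 + \sqrt{202}}$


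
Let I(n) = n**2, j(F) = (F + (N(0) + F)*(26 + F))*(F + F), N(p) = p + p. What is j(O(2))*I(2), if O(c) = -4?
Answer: 2944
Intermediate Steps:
N(p) = 2*p
j(F) = 2*F*(F + F*(26 + F)) (j(F) = (F + (2*0 + F)*(26 + F))*(F + F) = (F + (0 + F)*(26 + F))*(2*F) = (F + F*(26 + F))*(2*F) = 2*F*(F + F*(26 + F)))
j(O(2))*I(2) = (2*(-4)**2*(27 - 4))*2**2 = (2*16*23)*4 = 736*4 = 2944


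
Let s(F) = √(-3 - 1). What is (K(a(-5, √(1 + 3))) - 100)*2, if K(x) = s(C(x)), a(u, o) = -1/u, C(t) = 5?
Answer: -200 + 4*I ≈ -200.0 + 4.0*I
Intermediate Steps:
s(F) = 2*I (s(F) = √(-4) = 2*I)
K(x) = 2*I
(K(a(-5, √(1 + 3))) - 100)*2 = (2*I - 100)*2 = (-100 + 2*I)*2 = -200 + 4*I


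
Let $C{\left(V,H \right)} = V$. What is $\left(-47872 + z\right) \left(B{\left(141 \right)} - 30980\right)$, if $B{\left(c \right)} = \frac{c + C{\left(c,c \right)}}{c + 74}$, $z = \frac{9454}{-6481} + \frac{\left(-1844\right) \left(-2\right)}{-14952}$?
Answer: $\frac{17964345188875210}{12112989} \approx 1.4831 \cdot 10^{9}$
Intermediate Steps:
$z = - \frac{20657267}{12112989}$ ($z = 9454 \left(- \frac{1}{6481}\right) + 3688 \left(- \frac{1}{14952}\right) = - \frac{9454}{6481} - \frac{461}{1869} = - \frac{20657267}{12112989} \approx -1.7054$)
$B{\left(c \right)} = \frac{2 c}{74 + c}$ ($B{\left(c \right)} = \frac{c + c}{c + 74} = \frac{2 c}{74 + c}$)
$\left(-47872 + z\right) \left(B{\left(141 \right)} - 30980\right) = \left(-47872 - \frac{20657267}{12112989}\right) \left(2 \cdot 141 \frac{1}{74 + 141} - 30980\right) = - \frac{579893666675 \left(2 \cdot 141 \cdot \frac{1}{215} - 30980\right)}{12112989} = - \frac{579893666675 \left(\frac{282}{215} - 30980\right)}{12112989} = \left(- \frac{579893666675}{12112989}\right) \left(- \frac{6660418}{215}\right) = \frac{17964345188875210}{12112989}$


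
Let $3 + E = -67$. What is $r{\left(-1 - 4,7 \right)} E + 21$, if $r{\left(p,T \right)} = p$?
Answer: $371$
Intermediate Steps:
$E = -70$ ($E = -3 - 67 = -70$)
$r{\left(-1 - 4,7 \right)} E + 21 = \left(-1 - 4\right) \left(-70\right) + 21 = \left(-5\right) \left(-70\right) + 21 = 350 + 21 = 371$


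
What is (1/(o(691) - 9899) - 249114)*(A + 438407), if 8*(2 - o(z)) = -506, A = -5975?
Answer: -4237357576259808/39335 ≈ -1.0772e+11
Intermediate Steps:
o(z) = 261/4 (o(z) = 2 - ⅛*(-506) = 2 + 253/4 = 261/4)
(1/(o(691) - 9899) - 249114)*(A + 438407) = (1/(261/4 - 9899) - 249114)*(-5975 + 438407) = (1/(-39335/4) - 249114)*432432 = (-4/39335 - 249114)*432432 = -9798899194/39335*432432 = -4237357576259808/39335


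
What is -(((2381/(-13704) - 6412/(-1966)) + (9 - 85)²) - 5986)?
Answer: 2787322219/13471032 ≈ 206.91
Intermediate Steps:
-(((2381/(-13704) - 6412/(-1966)) + (9 - 85)²) - 5986) = -(((2381*(-1/13704) - 6412*(-1/1966)) + (-76)²) - 5986) = -(((-2381/13704 + 3206/983) + 5776) - 5986) = -((41594501/13471032 + 5776) - 5986) = -(77850275333/13471032 - 5986) = -1*(-2787322219/13471032) = 2787322219/13471032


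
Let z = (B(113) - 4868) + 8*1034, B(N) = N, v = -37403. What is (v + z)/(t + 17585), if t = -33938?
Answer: 33886/16353 ≈ 2.0722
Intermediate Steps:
z = 3517 (z = (113 - 4868) + 8*1034 = -4755 + 8272 = 3517)
(v + z)/(t + 17585) = (-37403 + 3517)/(-33938 + 17585) = -33886/(-16353) = -33886*(-1/16353) = 33886/16353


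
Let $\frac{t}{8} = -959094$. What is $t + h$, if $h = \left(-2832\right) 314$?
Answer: $-8562000$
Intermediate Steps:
$t = -7672752$ ($t = 8 \left(-959094\right) = -7672752$)
$h = -889248$
$t + h = -7672752 - 889248 = -8562000$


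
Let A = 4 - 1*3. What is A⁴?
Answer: 1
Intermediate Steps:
A = 1 (A = 4 - 3 = 1)
A⁴ = 1⁴ = 1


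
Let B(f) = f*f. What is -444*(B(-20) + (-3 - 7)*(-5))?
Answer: -199800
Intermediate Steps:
B(f) = f²
-444*(B(-20) + (-3 - 7)*(-5)) = -444*((-20)² + (-3 - 7)*(-5)) = -444*(400 - 10*(-5)) = -444*(400 + 50) = -444*450 = -199800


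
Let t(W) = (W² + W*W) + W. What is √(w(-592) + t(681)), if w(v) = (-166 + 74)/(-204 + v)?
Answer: 2*√9189442895/199 ≈ 963.43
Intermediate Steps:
w(v) = -92/(-204 + v)
t(W) = W + 2*W² (t(W) = (W² + W²) + W = 2*W² + W = W + 2*W²)
√(w(-592) + t(681)) = √(-92/(-204 - 592) + 681*(1 + 2*681)) = √(-92/(-796) + 681*(1 + 1362)) = √(-92*(-1/796) + 681*1363) = √(23/199 + 928203) = √(184712420/199) = 2*√9189442895/199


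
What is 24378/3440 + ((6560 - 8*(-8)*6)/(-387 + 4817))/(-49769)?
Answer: 53747563739/7584397448 ≈ 7.0866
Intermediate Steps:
24378/3440 + ((6560 - 8*(-8)*6)/(-387 + 4817))/(-49769) = 24378*(1/3440) + ((6560 + 64*6)/4430)*(-1/49769) = 12189/1720 + ((6560 + 384)*(1/4430))*(-1/49769) = 12189/1720 + (6944*(1/4430))*(-1/49769) = 12189/1720 + (3472/2215)*(-1/49769) = 12189/1720 - 3472/110238335 = 53747563739/7584397448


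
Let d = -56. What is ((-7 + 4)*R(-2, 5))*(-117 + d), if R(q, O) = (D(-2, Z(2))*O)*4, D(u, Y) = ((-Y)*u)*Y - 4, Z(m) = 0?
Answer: -41520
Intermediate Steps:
D(u, Y) = -4 - u*Y**2 (D(u, Y) = (-Y*u)*Y - 4 = -u*Y**2 - 4 = -4 - u*Y**2)
R(q, O) = -16*O (R(q, O) = ((-4 - 1*(-2)*0**2)*O)*4 = ((-4 - 1*(-2)*0)*O)*4 = ((-4 + 0)*O)*4 = -4*O*4 = -16*O)
((-7 + 4)*R(-2, 5))*(-117 + d) = ((-7 + 4)*(-16*5))*(-117 - 56) = -3*(-80)*(-173) = 240*(-173) = -41520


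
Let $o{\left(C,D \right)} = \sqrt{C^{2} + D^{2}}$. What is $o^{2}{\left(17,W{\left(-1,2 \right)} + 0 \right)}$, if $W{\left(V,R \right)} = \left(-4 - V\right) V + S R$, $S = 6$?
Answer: $514$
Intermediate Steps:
$W{\left(V,R \right)} = 6 R + V \left(-4 - V\right)$ ($W{\left(V,R \right)} = \left(-4 - V\right) V + 6 R = V \left(-4 - V\right) + 6 R = 6 R + V \left(-4 - V\right)$)
$o^{2}{\left(17,W{\left(-1,2 \right)} + 0 \right)} = \left(\sqrt{17^{2} + \left(\left(- \left(-1\right)^{2} - -4 + 6 \cdot 2\right) + 0\right)^{2}}\right)^{2} = \left(\sqrt{289 + \left(\left(\left(-1\right) 1 + 4 + 12\right) + 0\right)^{2}}\right)^{2} = \left(\sqrt{289 + \left(\left(-1 + 4 + 12\right) + 0\right)^{2}}\right)^{2} = \left(\sqrt{289 + \left(15 + 0\right)^{2}}\right)^{2} = \left(\sqrt{289 + 15^{2}}\right)^{2} = \left(\sqrt{289 + 225}\right)^{2} = \left(\sqrt{514}\right)^{2} = 514$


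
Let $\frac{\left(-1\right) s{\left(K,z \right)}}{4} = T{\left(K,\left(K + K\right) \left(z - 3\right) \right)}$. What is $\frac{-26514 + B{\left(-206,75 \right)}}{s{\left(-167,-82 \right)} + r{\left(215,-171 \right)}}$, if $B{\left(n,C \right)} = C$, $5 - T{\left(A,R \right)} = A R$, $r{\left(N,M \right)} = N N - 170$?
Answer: $\frac{26439}{18918485} \approx 0.0013975$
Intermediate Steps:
$r{\left(N,M \right)} = -170 + N^{2}$ ($r{\left(N,M \right)} = N^{2} - 170 = -170 + N^{2}$)
$T{\left(A,R \right)} = 5 - A R$
$s{\left(K,z \right)} = -20 + 8 K^{2} \left(-3 + z\right)$ ($s{\left(K,z \right)} = - 4 \left(5 - K \left(K + K\right) \left(z - 3\right)\right) = - 4 \left(5 - K 2 K \left(-3 + z\right)\right) = - 4 \left(5 - 2 K^{2} \left(-3 + z\right)\right) = -20 + 8 K^{2} \left(-3 + z\right)$)
$\frac{-26514 + B{\left(-206,75 \right)}}{s{\left(-167,-82 \right)} + r{\left(215,-171 \right)}} = \frac{-26514 + 75}{\left(-20 + 8 \left(-167\right)^{2} \left(-3 - 82\right)\right) - \left(170 - 215^{2}\right)} = - \frac{26439}{\left(-20 + 8 \cdot 27889 \left(-85\right)\right) + \left(-170 + 46225\right)} = - \frac{26439}{\left(-20 - 18964520\right) + 46055} = - \frac{26439}{-18964540 + 46055} = - \frac{26439}{-18918485} = \left(-26439\right) \left(- \frac{1}{18918485}\right) = \frac{26439}{18918485}$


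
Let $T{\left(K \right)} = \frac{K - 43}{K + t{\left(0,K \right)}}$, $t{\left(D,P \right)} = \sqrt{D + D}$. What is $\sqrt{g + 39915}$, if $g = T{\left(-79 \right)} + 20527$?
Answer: $\frac{24 \sqrt{654910}}{79} \approx 245.85$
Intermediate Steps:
$t{\left(D,P \right)} = \sqrt{2} \sqrt{D}$ ($t{\left(D,P \right)} = \sqrt{2 D} = \sqrt{2} \sqrt{D}$)
$T{\left(K \right)} = \frac{-43 + K}{K}$ ($T{\left(K \right)} = \frac{K - 43}{K + \sqrt{2} \sqrt{0}} = \frac{-43 + K}{K + \sqrt{2} \cdot 0} = \frac{-43 + K}{K + 0} = \frac{-43 + K}{K}$)
$g = \frac{1621755}{79}$ ($g = \frac{-43 - 79}{-79} + 20527 = \left(- \frac{1}{79}\right) \left(-122\right) + 20527 = \frac{122}{79} + 20527 = \frac{1621755}{79} \approx 20529.0$)
$\sqrt{g + 39915} = \sqrt{\frac{1621755}{79} + 39915} = \sqrt{\frac{4775040}{79}} = \frac{24 \sqrt{654910}}{79}$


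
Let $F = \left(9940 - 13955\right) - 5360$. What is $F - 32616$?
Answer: $-41991$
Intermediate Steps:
$F = -9375$ ($F = -4015 - 5360 = -9375$)
$F - 32616 = -9375 - 32616 = -41991$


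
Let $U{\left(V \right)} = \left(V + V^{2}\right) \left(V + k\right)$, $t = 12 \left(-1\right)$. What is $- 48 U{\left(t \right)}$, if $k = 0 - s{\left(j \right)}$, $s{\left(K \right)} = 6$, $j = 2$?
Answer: $114048$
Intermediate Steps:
$t = -12$
$k = -6$ ($k = 0 - 6 = -6$)
$U{\left(V \right)} = \left(-6 + V\right) \left(V + V^{2}\right)$ ($U{\left(V \right)} = \left(V + V^{2}\right) \left(V - 6\right) = \left(V + V^{2}\right) \left(-6 + V\right) = \left(-6 + V\right) \left(V + V^{2}\right)$)
$- 48 U{\left(t \right)} = - 48 \left(- 12 \left(-6 + \left(-12\right)^{2} - -60\right)\right) = - 48 \left(- 12 \left(-6 + 144 + 60\right)\right) = - 48 \left(\left(-12\right) 198\right) = \left(-48\right) \left(-2376\right) = 114048$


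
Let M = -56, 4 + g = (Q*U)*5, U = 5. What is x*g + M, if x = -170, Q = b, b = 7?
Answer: -29126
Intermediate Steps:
Q = 7
g = 171 (g = -4 + (7*5)*5 = -4 + 35*5 = -4 + 175 = 171)
x*g + M = -170*171 - 56 = -29070 - 56 = -29126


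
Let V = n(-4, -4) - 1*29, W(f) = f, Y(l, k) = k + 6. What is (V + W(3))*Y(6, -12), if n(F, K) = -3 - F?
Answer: 150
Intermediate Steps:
Y(l, k) = 6 + k
V = -28 (V = (-3 - 1*(-4)) - 1*29 = (-3 + 4) - 29 = 1 - 29 = -28)
(V + W(3))*Y(6, -12) = (-28 + 3)*(6 - 12) = -25*(-6) = 150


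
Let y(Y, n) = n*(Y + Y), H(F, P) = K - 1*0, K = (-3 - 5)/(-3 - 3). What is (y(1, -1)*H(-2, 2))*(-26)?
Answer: 208/3 ≈ 69.333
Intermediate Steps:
K = 4/3 (K = -8/(-6) = -8*(-1/6) = 4/3 ≈ 1.3333)
H(F, P) = 4/3 (H(F, P) = 4/3 - 1*0 = 4/3 + 0 = 4/3)
y(Y, n) = 2*Y*n (y(Y, n) = n*(2*Y) = 2*Y*n)
(y(1, -1)*H(-2, 2))*(-26) = ((2*1*(-1))*(4/3))*(-26) = -2*4/3*(-26) = -8/3*(-26) = 208/3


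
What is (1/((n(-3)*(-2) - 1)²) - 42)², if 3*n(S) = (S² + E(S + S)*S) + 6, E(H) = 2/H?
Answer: 2646176481/1500625 ≈ 1763.4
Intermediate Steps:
n(S) = 7/3 + S²/3 (n(S) = ((S² + (2/(S + S))*S) + 6)/3 = ((S² + (2/((2*S)))*S) + 6)/3 = ((S² + (2*(1/(2*S)))*S) + 6)/3 = ((S² + S/S) + 6)/3 = ((S² + 1) + 6)/3 = ((1 + S²) + 6)/3 = (7 + S²)/3 = 7/3 + S²/3)
(1/((n(-3)*(-2) - 1)²) - 42)² = (1/(((7/3 + (⅓)*(-3)²)*(-2) - 1)²) - 42)² = (1/(((7/3 + (⅓)*9)*(-2) - 1)²) - 42)² = (1/(((7/3 + 3)*(-2) - 1)²) - 42)² = (1/(((16/3)*(-2) - 1)²) - 42)² = (1/((-32/3 - 1)²) - 42)² = (1/((-35/3)²) - 42)² = (1/(1225/9) - 42)² = (9/1225 - 42)² = (-51441/1225)² = 2646176481/1500625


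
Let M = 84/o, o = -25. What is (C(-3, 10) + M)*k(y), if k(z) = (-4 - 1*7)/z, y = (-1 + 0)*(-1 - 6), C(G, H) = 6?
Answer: -726/175 ≈ -4.1486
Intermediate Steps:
y = 7 (y = -1*(-7) = 7)
M = -84/25 (M = 84/(-25) = 84*(-1/25) = -84/25 ≈ -3.3600)
k(z) = -11/z (k(z) = (-4 - 7)/z = -11/z)
(C(-3, 10) + M)*k(y) = (6 - 84/25)*(-11/7) = 66*(-11*⅐)/25 = (66/25)*(-11/7) = -726/175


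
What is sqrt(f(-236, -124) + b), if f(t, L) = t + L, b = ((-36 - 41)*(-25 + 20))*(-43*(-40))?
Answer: 4*sqrt(41365) ≈ 813.54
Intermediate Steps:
b = 662200 (b = -77*(-5)*1720 = 385*1720 = 662200)
f(t, L) = L + t
sqrt(f(-236, -124) + b) = sqrt((-124 - 236) + 662200) = sqrt(-360 + 662200) = sqrt(661840) = 4*sqrt(41365)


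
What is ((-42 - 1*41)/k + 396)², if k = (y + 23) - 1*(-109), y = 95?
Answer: 8065656481/51529 ≈ 1.5653e+5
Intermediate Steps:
k = 227 (k = (95 + 23) - 1*(-109) = 118 + 109 = 227)
((-42 - 1*41)/k + 396)² = ((-42 - 1*41)/227 + 396)² = ((-42 - 41)*(1/227) + 396)² = (-83*1/227 + 396)² = (-83/227 + 396)² = (89809/227)² = 8065656481/51529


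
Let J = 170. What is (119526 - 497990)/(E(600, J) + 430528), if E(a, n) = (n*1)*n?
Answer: -94616/114857 ≈ -0.82377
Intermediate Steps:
E(a, n) = n² (E(a, n) = n*n = n²)
(119526 - 497990)/(E(600, J) + 430528) = (119526 - 497990)/(170² + 430528) = -378464/(28900 + 430528) = -378464/459428 = -378464*1/459428 = -94616/114857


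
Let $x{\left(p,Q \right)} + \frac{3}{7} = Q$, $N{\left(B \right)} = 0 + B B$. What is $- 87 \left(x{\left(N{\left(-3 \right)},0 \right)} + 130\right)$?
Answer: $- \frac{78909}{7} \approx -11273.0$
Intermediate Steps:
$N{\left(B \right)} = B^{2}$ ($N{\left(B \right)} = 0 + B^{2} = B^{2}$)
$x{\left(p,Q \right)} = - \frac{3}{7} + Q$
$- 87 \left(x{\left(N{\left(-3 \right)},0 \right)} + 130\right) = - 87 \left(\left(- \frac{3}{7} + 0\right) + 130\right) = - 87 \left(- \frac{3}{7} + 130\right) = \left(-87\right) \frac{907}{7} = - \frac{78909}{7}$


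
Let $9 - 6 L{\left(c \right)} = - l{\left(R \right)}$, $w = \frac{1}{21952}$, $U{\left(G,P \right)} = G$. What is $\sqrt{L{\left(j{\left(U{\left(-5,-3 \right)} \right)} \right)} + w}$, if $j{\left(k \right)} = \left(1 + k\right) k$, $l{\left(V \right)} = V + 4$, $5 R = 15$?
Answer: $\frac{\sqrt{3687999}}{1176} \approx 1.633$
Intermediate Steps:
$R = 3$ ($R = \frac{1}{5} \cdot 15 = 3$)
$l{\left(V \right)} = 4 + V$
$j{\left(k \right)} = k \left(1 + k\right)$
$w = \frac{1}{21952} \approx 4.5554 \cdot 10^{-5}$
$L{\left(c \right)} = \frac{8}{3}$ ($L{\left(c \right)} = \frac{3}{2} - \frac{\left(-1\right) \left(4 + 3\right)}{6} = \frac{3}{2} - \frac{\left(-1\right) 7}{6} = \frac{3}{2} - - \frac{7}{6} = \frac{3}{2} + \frac{7}{6} = \frac{8}{3}$)
$\sqrt{L{\left(j{\left(U{\left(-5,-3 \right)} \right)} \right)} + w} = \sqrt{\frac{8}{3} + \frac{1}{21952}} = \sqrt{\frac{175619}{65856}} = \frac{\sqrt{3687999}}{1176}$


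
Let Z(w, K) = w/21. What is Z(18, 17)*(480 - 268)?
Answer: 1272/7 ≈ 181.71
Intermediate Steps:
Z(w, K) = w/21 (Z(w, K) = w*(1/21) = w/21)
Z(18, 17)*(480 - 268) = ((1/21)*18)*(480 - 268) = (6/7)*212 = 1272/7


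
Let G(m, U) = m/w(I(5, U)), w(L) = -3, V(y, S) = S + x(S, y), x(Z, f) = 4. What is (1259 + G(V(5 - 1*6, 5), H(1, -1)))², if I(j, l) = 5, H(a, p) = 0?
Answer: 1577536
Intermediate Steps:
V(y, S) = 4 + S (V(y, S) = S + 4 = 4 + S)
G(m, U) = -m/3 (G(m, U) = m/(-3) = m*(-⅓) = -m/3)
(1259 + G(V(5 - 1*6, 5), H(1, -1)))² = (1259 - (4 + 5)/3)² = (1259 - ⅓*9)² = (1259 - 3)² = 1256² = 1577536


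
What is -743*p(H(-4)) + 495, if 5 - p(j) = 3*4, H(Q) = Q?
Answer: 5696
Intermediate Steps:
p(j) = -7 (p(j) = 5 - 3*4 = 5 - 1*12 = 5 - 12 = -7)
-743*p(H(-4)) + 495 = -743*(-7) + 495 = 5201 + 495 = 5696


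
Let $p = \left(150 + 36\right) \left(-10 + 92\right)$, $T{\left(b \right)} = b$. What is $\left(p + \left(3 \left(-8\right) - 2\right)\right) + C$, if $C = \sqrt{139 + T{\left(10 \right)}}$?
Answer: $15226 + \sqrt{149} \approx 15238.0$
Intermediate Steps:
$p = 15252$ ($p = 186 \cdot 82 = 15252$)
$C = \sqrt{149}$ ($C = \sqrt{139 + 10} = \sqrt{149} \approx 12.207$)
$\left(p + \left(3 \left(-8\right) - 2\right)\right) + C = \left(15252 + \left(3 \left(-8\right) - 2\right)\right) + \sqrt{149} = \left(15252 - 26\right) + \sqrt{149} = 15226 + \sqrt{149}$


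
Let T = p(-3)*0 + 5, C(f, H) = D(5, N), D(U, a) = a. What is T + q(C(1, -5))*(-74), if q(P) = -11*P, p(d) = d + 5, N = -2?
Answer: -1623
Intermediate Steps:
p(d) = 5 + d
C(f, H) = -2
T = 5 (T = (5 - 3)*0 + 5 = 2*0 + 5 = 0 + 5 = 5)
T + q(C(1, -5))*(-74) = 5 - 11*(-2)*(-74) = 5 + 22*(-74) = 5 - 1628 = -1623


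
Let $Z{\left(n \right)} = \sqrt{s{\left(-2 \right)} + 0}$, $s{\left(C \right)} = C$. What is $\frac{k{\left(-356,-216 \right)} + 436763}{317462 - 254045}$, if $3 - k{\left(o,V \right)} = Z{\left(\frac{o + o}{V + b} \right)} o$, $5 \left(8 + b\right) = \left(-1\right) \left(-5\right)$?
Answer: $\frac{436766}{63417} + \frac{356 i \sqrt{2}}{63417} \approx 6.8872 + 0.0079389 i$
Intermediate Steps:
$b = -7$ ($b = -8 + \frac{\left(-1\right) \left(-5\right)}{5} = -8 + \frac{1}{5} \cdot 5 = -8 + 1 = -7$)
$Z{\left(n \right)} = i \sqrt{2}$ ($Z{\left(n \right)} = \sqrt{-2 + 0} = \sqrt{-2} = i \sqrt{2}$)
$k{\left(o,V \right)} = 3 - i o \sqrt{2}$ ($k{\left(o,V \right)} = 3 - i \sqrt{2} o = 3 - i o \sqrt{2}$)
$\frac{k{\left(-356,-216 \right)} + 436763}{317462 - 254045} = \frac{\left(3 - i \left(-356\right) \sqrt{2}\right) + 436763}{317462 - 254045} = \frac{\left(3 + 356 i \sqrt{2}\right) + 436763}{63417} = \left(436766 + 356 i \sqrt{2}\right) \frac{1}{63417} = \frac{436766}{63417} + \frac{356 i \sqrt{2}}{63417}$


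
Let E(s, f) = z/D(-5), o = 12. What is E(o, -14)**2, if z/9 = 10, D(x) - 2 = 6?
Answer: 2025/16 ≈ 126.56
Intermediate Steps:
D(x) = 8 (D(x) = 2 + 6 = 8)
z = 90 (z = 9*10 = 90)
E(s, f) = 45/4 (E(s, f) = 90/8 = 90*(1/8) = 45/4)
E(o, -14)**2 = (45/4)**2 = 2025/16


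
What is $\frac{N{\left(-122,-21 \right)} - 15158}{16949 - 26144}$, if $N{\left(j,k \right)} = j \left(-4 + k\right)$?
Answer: $\frac{4036}{3065} \approx 1.3168$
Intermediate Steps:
$\frac{N{\left(-122,-21 \right)} - 15158}{16949 - 26144} = \frac{- 122 \left(-4 - 21\right) - 15158}{16949 - 26144} = \frac{\left(-122\right) \left(-25\right) - 15158}{-9195} = \left(3050 - 15158\right) \left(- \frac{1}{9195}\right) = \left(-12108\right) \left(- \frac{1}{9195}\right) = \frac{4036}{3065}$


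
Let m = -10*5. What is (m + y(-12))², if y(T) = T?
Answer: 3844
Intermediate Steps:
m = -50
(m + y(-12))² = (-50 - 12)² = (-62)² = 3844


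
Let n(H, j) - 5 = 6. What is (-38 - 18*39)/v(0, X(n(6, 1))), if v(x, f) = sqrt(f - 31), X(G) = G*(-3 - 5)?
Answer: 740*I*sqrt(119)/119 ≈ 67.836*I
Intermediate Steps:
n(H, j) = 11 (n(H, j) = 5 + 6 = 11)
X(G) = -8*G (X(G) = G*(-8) = -8*G)
v(x, f) = sqrt(-31 + f)
(-38 - 18*39)/v(0, X(n(6, 1))) = (-38 - 18*39)/(sqrt(-31 - 8*11)) = (-38 - 702)/(sqrt(-31 - 88)) = -740*(-I*sqrt(119)/119) = -(-740)*I*sqrt(119)/119 = 740*I*sqrt(119)/119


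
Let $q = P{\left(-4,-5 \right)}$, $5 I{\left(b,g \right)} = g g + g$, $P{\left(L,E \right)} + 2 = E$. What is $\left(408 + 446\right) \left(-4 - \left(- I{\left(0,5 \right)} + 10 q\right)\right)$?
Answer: $61488$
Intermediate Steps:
$P{\left(L,E \right)} = -2 + E$
$I{\left(b,g \right)} = \frac{g}{5} + \frac{g^{2}}{5}$ ($I{\left(b,g \right)} = \frac{g g + g}{5} = \frac{g^{2} + g}{5} = \frac{g + g^{2}}{5} = \frac{g}{5} + \frac{g^{2}}{5}$)
$q = -7$ ($q = -2 - 5 = -7$)
$\left(408 + 446\right) \left(-4 - \left(- I{\left(0,5 \right)} + 10 q\right)\right) = \left(408 + 446\right) \left(-4 + \left(\left(-10\right) \left(-7\right) + \frac{1}{5} \cdot 5 \left(1 + 5\right)\right)\right) = 854 \left(-4 + \left(70 + \frac{1}{5} \cdot 5 \cdot 6\right)\right) = 854 \left(-4 + \left(70 + 6\right)\right) = 854 \left(-4 + 76\right) = 854 \cdot 72 = 61488$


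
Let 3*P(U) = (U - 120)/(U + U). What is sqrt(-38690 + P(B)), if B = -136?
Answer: I*sqrt(100631874)/51 ≈ 196.7*I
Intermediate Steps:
P(U) = (-120 + U)/(6*U) (P(U) = ((U - 120)/(U + U))/3 = ((-120 + U)/((2*U)))/3 = ((-120 + U)*(1/(2*U)))/3 = ((-120 + U)/(2*U))/3 = (-120 + U)/(6*U))
sqrt(-38690 + P(B)) = sqrt(-38690 + (1/6)*(-120 - 136)/(-136)) = sqrt(-38690 + (1/6)*(-1/136)*(-256)) = sqrt(-38690 + 16/51) = sqrt(-1973174/51) = I*sqrt(100631874)/51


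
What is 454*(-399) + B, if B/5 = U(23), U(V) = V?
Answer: -181031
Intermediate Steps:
B = 115 (B = 5*23 = 115)
454*(-399) + B = 454*(-399) + 115 = -181146 + 115 = -181031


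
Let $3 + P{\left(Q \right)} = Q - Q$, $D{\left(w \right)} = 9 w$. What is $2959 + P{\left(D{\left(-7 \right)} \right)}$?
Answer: $2956$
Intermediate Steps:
$P{\left(Q \right)} = -3$ ($P{\left(Q \right)} = -3 + \left(Q - Q\right) = -3 + 0 = -3$)
$2959 + P{\left(D{\left(-7 \right)} \right)} = 2959 - 3 = 2956$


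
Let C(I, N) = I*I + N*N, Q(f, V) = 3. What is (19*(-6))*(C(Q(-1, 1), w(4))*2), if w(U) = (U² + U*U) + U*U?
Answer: -527364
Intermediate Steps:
w(U) = 3*U² (w(U) = (U² + U²) + U² = 2*U² + U² = 3*U²)
C(I, N) = I² + N²
(19*(-6))*(C(Q(-1, 1), w(4))*2) = (19*(-6))*((3² + (3*4²)²)*2) = -114*(9 + (3*16)²)*2 = -114*(9 + 48²)*2 = -114*(9 + 2304)*2 = -263682*2 = -114*4626 = -527364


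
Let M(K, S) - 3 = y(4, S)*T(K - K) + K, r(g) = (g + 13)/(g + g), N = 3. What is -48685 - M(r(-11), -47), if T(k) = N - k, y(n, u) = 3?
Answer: -535666/11 ≈ -48697.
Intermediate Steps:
T(k) = 3 - k
r(g) = (13 + g)/(2*g) (r(g) = (13 + g)/((2*g)) = (13 + g)*(1/(2*g)) = (13 + g)/(2*g))
M(K, S) = 12 + K (M(K, S) = 3 + (3*(3 - (K - K)) + K) = 3 + (3*(3 - 1*0) + K) = 3 + (3*(3 + 0) + K) = 3 + (3*3 + K) = 3 + (9 + K) = 12 + K)
-48685 - M(r(-11), -47) = -48685 - (12 + (½)*(13 - 11)/(-11)) = -48685 - (12 + (½)*(-1/11)*2) = -48685 - (12 - 1/11) = -48685 - 1*131/11 = -48685 - 131/11 = -535666/11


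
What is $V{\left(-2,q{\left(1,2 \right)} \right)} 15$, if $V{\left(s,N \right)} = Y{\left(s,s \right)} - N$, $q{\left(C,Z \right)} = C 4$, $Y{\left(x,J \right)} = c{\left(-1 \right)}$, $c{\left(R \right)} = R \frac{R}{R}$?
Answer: $-75$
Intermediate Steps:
$c{\left(R \right)} = R$ ($c{\left(R \right)} = R 1 = R$)
$Y{\left(x,J \right)} = -1$
$q{\left(C,Z \right)} = 4 C$
$V{\left(s,N \right)} = -1 - N$
$V{\left(-2,q{\left(1,2 \right)} \right)} 15 = \left(-1 - 4 \cdot 1\right) 15 = \left(-1 - 4\right) 15 = \left(-5\right) 15 = -75$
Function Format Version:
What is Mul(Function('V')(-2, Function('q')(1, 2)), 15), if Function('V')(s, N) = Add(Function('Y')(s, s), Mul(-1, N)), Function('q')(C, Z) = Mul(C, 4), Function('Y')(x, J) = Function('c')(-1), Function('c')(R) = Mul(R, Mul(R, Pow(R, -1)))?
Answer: -75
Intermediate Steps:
Function('c')(R) = R (Function('c')(R) = Mul(R, 1) = R)
Function('Y')(x, J) = -1
Function('q')(C, Z) = Mul(4, C)
Function('V')(s, N) = Add(-1, Mul(-1, N))
Mul(Function('V')(-2, Function('q')(1, 2)), 15) = Mul(Add(-1, Mul(-1, Mul(4, 1))), 15) = Mul(Add(-1, Mul(-1, 4)), 15) = Mul(Add(-1, -4), 15) = Mul(-5, 15) = -75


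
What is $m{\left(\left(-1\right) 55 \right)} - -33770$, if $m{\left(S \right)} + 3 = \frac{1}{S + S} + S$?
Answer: $\frac{3708319}{110} \approx 33712.0$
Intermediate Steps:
$m{\left(S \right)} = -3 + S + \frac{1}{2 S}$ ($m{\left(S \right)} = -3 + \left(\frac{1}{S + S} + S\right) = -3 + \left(\frac{1}{2 S} + S\right) = -3 + \left(S + \frac{1}{2 S}\right) = -3 + S + \frac{1}{2 S}$)
$m{\left(\left(-1\right) 55 \right)} - -33770 = \left(-3 - 55 + \frac{1}{2 \left(\left(-1\right) 55\right)}\right) - -33770 = \left(-3 - 55 + \frac{1}{2 \left(-55\right)}\right) + 33770 = \left(-3 - 55 + \frac{1}{2} \left(- \frac{1}{55}\right)\right) + 33770 = \left(-3 - 55 - \frac{1}{110}\right) + 33770 = - \frac{6381}{110} + 33770 = \frac{3708319}{110}$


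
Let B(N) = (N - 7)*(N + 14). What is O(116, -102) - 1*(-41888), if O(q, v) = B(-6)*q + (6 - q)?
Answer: 29714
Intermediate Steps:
B(N) = (-7 + N)*(14 + N)
O(q, v) = 6 - 105*q (O(q, v) = (-98 + (-6)**2 + 7*(-6))*q + (6 - q) = (-98 + 36 - 42)*q + (6 - q) = -104*q + (6 - q) = 6 - 105*q)
O(116, -102) - 1*(-41888) = (6 - 105*116) - 1*(-41888) = (6 - 12180) + 41888 = -12174 + 41888 = 29714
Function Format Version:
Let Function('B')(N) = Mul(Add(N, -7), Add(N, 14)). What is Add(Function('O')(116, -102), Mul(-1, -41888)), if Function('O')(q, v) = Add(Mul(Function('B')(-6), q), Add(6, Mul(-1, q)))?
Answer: 29714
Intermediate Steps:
Function('B')(N) = Mul(Add(-7, N), Add(14, N))
Function('O')(q, v) = Add(6, Mul(-105, q)) (Function('O')(q, v) = Add(Mul(Add(-98, Pow(-6, 2), Mul(7, -6)), q), Add(6, Mul(-1, q))) = Add(Mul(Add(-98, 36, -42), q), Add(6, Mul(-1, q))) = Add(Mul(-104, q), Add(6, Mul(-1, q))) = Add(6, Mul(-105, q)))
Add(Function('O')(116, -102), Mul(-1, -41888)) = Add(Add(6, Mul(-105, 116)), Mul(-1, -41888)) = Add(Add(6, -12180), 41888) = Add(-12174, 41888) = 29714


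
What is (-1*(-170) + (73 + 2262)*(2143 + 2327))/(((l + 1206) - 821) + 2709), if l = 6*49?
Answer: 2609405/847 ≈ 3080.8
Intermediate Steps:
l = 294
(-1*(-170) + (73 + 2262)*(2143 + 2327))/(((l + 1206) - 821) + 2709) = (-1*(-170) + (73 + 2262)*(2143 + 2327))/(((294 + 1206) - 821) + 2709) = (170 + 2335*4470)/((1500 - 821) + 2709) = (170 + 10437450)/(679 + 2709) = 10437620/3388 = 10437620*(1/3388) = 2609405/847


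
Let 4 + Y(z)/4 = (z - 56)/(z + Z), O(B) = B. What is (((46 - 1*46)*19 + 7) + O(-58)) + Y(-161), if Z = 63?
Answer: -407/7 ≈ -58.143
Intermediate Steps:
Y(z) = -16 + 4*(-56 + z)/(63 + z) (Y(z) = -16 + 4*((z - 56)/(z + 63)) = -16 + 4*((-56 + z)/(63 + z)) = -16 + 4*(-56 + z)/(63 + z))
(((46 - 1*46)*19 + 7) + O(-58)) + Y(-161) = (((46 - 1*46)*19 + 7) - 58) + 4*(-308 - 3*(-161))/(63 - 161) = (((46 - 46)*19 + 7) - 58) + 4*(-308 + 483)/(-98) = ((0*19 + 7) - 58) + 4*(-1/98)*175 = ((0 + 7) - 58) - 50/7 = (7 - 58) - 50/7 = -51 - 50/7 = -407/7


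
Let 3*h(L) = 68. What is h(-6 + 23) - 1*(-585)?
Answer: 1823/3 ≈ 607.67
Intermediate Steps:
h(L) = 68/3 (h(L) = (⅓)*68 = 68/3)
h(-6 + 23) - 1*(-585) = 68/3 - 1*(-585) = 68/3 + 585 = 1823/3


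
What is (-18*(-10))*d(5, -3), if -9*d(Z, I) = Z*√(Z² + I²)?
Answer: -100*√34 ≈ -583.10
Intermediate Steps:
d(Z, I) = -Z*√(I² + Z²)/9 (d(Z, I) = -Z*√(Z² + I²)/9 = -Z*√(I² + Z²)/9)
(-18*(-10))*d(5, -3) = (-18*(-10))*(-⅑*5*√((-3)² + 5²)) = 180*(-⅑*5*√(9 + 25)) = 180*(-⅑*5*√34) = 180*(-5*√34/9) = -100*√34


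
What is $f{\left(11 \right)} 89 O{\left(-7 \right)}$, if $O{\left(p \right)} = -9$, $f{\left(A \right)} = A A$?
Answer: $-96921$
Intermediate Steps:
$f{\left(A \right)} = A^{2}$
$f{\left(11 \right)} 89 O{\left(-7 \right)} = 11^{2} \cdot 89 \left(-9\right) = 121 \cdot 89 \left(-9\right) = 10769 \left(-9\right) = -96921$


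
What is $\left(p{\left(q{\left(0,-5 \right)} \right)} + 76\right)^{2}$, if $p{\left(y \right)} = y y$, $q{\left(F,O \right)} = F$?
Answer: $5776$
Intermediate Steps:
$p{\left(y \right)} = y^{2}$
$\left(p{\left(q{\left(0,-5 \right)} \right)} + 76\right)^{2} = \left(0^{2} + 76\right)^{2} = \left(0 + 76\right)^{2} = 76^{2} = 5776$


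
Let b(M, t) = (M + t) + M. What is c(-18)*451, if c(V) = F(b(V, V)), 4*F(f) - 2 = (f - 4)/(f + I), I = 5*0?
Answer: 37433/108 ≈ 346.60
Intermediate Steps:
I = 0
b(M, t) = t + 2*M
F(f) = ½ + (-4 + f)/(4*f) (F(f) = ½ + ((f - 4)/(f + 0))/4 = ½ + ((-4 + f)/f)/4 = ½ + (-4 + f)/(4*f))
c(V) = ¾ - 1/(3*V) (c(V) = ¾ - 1/(V + 2*V) = ¾ - 1/(3*V))
c(-18)*451 = ((1/12)*(-4 + 9*(-18))/(-18))*451 = ((1/12)*(-1/18)*(-4 - 162))*451 = ((1/12)*(-1/18)*(-166))*451 = (83/108)*451 = 37433/108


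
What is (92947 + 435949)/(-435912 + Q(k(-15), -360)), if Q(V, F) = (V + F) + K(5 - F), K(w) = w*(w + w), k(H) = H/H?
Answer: -528896/169821 ≈ -3.1144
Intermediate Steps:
k(H) = 1
K(w) = 2*w² (K(w) = w*(2*w) = 2*w²)
Q(V, F) = F + V + 2*(5 - F)² (Q(V, F) = (V + F) + 2*(5 - F)² = (F + V) + 2*(5 - F)² = F + V + 2*(5 - F)²)
(92947 + 435949)/(-435912 + Q(k(-15), -360)) = (92947 + 435949)/(-435912 + (-360 + 1 + 2*(-5 - 360)²)) = 528896/(-435912 + (-360 + 1 + 2*(-365)²)) = 528896/(-435912 + (-360 + 1 + 2*133225)) = 528896/(-435912 + (-360 + 1 + 266450)) = 528896/(-435912 + 266091) = 528896/(-169821) = 528896*(-1/169821) = -528896/169821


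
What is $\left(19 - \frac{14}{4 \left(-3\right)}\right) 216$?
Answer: $4356$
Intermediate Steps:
$\left(19 - \frac{14}{4 \left(-3\right)}\right) 216 = \left(19 - \frac{14}{-12}\right) 216 = \left(19 - - \frac{7}{6}\right) 216 = \left(19 + \frac{7}{6}\right) 216 = \frac{121}{6} \cdot 216 = 4356$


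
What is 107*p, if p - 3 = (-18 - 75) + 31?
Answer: -6313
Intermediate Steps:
p = -59 (p = 3 + ((-18 - 75) + 31) = 3 + (-93 + 31) = 3 - 62 = -59)
107*p = 107*(-59) = -6313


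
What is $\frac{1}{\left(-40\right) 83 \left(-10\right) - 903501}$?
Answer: $- \frac{1}{870301} \approx -1.149 \cdot 10^{-6}$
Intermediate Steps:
$\frac{1}{\left(-40\right) 83 \left(-10\right) - 903501} = \frac{1}{\left(-3320\right) \left(-10\right) - 903501} = \frac{1}{33200 - 903501} = \frac{1}{-870301} = - \frac{1}{870301}$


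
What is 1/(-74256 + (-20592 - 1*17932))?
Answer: -1/112780 ≈ -8.8668e-6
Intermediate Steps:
1/(-74256 + (-20592 - 1*17932)) = 1/(-74256 + (-20592 - 17932)) = 1/(-74256 - 38524) = 1/(-112780) = -1/112780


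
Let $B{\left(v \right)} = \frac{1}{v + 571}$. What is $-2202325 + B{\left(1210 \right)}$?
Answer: $- \frac{3922340824}{1781} \approx -2.2023 \cdot 10^{6}$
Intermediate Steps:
$B{\left(v \right)} = \frac{1}{571 + v}$
$-2202325 + B{\left(1210 \right)} = -2202325 + \frac{1}{571 + 1210} = -2202325 + \frac{1}{1781} = - \frac{3922340824}{1781}$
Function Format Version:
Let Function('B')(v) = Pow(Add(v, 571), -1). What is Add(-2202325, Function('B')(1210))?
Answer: Rational(-3922340824, 1781) ≈ -2.2023e+6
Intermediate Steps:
Function('B')(v) = Pow(Add(571, v), -1)
Add(-2202325, Function('B')(1210)) = Add(-2202325, Pow(Add(571, 1210), -1)) = Add(-2202325, Pow(1781, -1)) = Add(-2202325, Rational(1, 1781)) = Rational(-3922340824, 1781)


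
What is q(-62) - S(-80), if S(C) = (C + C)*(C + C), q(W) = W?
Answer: -25662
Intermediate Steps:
S(C) = 4*C**2 (S(C) = (2*C)*(2*C) = 4*C**2)
q(-62) - S(-80) = -62 - 4*(-80)**2 = -62 - 4*6400 = -62 - 1*25600 = -62 - 25600 = -25662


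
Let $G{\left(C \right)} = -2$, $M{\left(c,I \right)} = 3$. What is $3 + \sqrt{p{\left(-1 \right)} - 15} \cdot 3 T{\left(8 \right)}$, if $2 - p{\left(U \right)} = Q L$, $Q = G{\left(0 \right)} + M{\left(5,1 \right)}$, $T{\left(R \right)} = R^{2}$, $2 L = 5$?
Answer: $3 + 96 i \sqrt{62} \approx 3.0 + 755.9 i$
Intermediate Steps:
$L = \frac{5}{2}$ ($L = \frac{1}{2} \cdot 5 = \frac{5}{2} \approx 2.5$)
$Q = 1$ ($Q = -2 + 3 = 1$)
$p{\left(U \right)} = - \frac{1}{2}$ ($p{\left(U \right)} = 2 - 1 \cdot \frac{5}{2} = 2 - \frac{5}{2} = - \frac{1}{2}$)
$3 + \sqrt{p{\left(-1 \right)} - 15} \cdot 3 T{\left(8 \right)} = 3 + \sqrt{- \frac{1}{2} - 15} \cdot 3 \cdot 8^{2} = 3 + \sqrt{- \frac{31}{2}} \cdot 3 \cdot 64 = 3 + \frac{i \sqrt{62}}{2} \cdot 192 = 3 + 96 i \sqrt{62}$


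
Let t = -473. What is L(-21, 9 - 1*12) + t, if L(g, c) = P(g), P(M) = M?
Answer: -494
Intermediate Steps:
L(g, c) = g
L(-21, 9 - 1*12) + t = -21 - 473 = -494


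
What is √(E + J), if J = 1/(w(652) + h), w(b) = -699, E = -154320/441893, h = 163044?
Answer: I*√1797254217247129606095/71739119085 ≈ 0.59095*I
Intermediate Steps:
E = -154320/441893 (E = -154320*1/441893 = -154320/441893 ≈ -0.34923)
J = 1/162345 (J = 1/(-699 + 163044) = 1/162345 ≈ 6.1597e-6)
√(E + J) = √(-154320/441893 + 1/162345) = √(-25052638507/71739119085) = I*√1797254217247129606095/71739119085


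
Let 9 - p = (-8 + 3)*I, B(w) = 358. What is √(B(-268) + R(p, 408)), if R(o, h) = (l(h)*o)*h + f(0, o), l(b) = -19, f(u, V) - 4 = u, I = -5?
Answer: 41*√74 ≈ 352.70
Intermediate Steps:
f(u, V) = 4 + u
p = -16 (p = 9 - (-8 + 3)*(-5) = 9 - (-5)*(-5) = 9 - 1*25 = 9 - 25 = -16)
R(o, h) = 4 - 19*h*o (R(o, h) = (-19*o)*h + (4 + 0) = -19*h*o + 4 = 4 - 19*h*o)
√(B(-268) + R(p, 408)) = √(358 + (4 - 19*408*(-16))) = √(358 + (4 + 124032)) = √(358 + 124036) = √124394 = 41*√74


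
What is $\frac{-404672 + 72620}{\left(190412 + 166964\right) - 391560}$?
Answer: $\frac{83013}{8546} \approx 9.7137$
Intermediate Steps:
$\frac{-404672 + 72620}{\left(190412 + 166964\right) - 391560} = - \frac{332052}{357376 - 391560} = - \frac{332052}{-34184} = \left(-332052\right) \left(- \frac{1}{34184}\right) = \frac{83013}{8546}$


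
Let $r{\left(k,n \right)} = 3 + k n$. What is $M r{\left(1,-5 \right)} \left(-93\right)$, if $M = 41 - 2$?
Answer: $7254$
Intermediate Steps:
$M = 39$ ($M = 41 - 2 = 39$)
$M r{\left(1,-5 \right)} \left(-93\right) = 39 \left(3 + 1 \left(-5\right)\right) \left(-93\right) = 39 \left(3 - 5\right) \left(-93\right) = 39 \left(-2\right) \left(-93\right) = \left(-78\right) \left(-93\right) = 7254$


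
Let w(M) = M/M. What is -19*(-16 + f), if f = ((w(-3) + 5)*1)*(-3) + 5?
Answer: 551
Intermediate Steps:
w(M) = 1
f = -13 (f = ((1 + 5)*1)*(-3) + 5 = (6*1)*(-3) + 5 = 6*(-3) + 5 = -18 + 5 = -13)
-19*(-16 + f) = -19*(-16 - 13) = -19*(-29) = 551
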